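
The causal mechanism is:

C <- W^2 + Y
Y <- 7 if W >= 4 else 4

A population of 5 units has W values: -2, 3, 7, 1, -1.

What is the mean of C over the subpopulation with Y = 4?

7.75

Conditioning on Y=4 selects the 4 unit(s) with W ∈ {-2, 3, 1, -1}. Their C values: 8, 13, 5, 5. Mean = 7.75.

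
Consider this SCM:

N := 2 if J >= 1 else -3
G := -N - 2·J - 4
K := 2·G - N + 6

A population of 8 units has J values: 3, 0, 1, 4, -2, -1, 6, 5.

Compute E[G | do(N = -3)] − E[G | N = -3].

-6

Under do(N=-3), N's equation is replaced by N=-3 for every unit. Per-unit G: -7, -1, -3, -9, 3, 1, -13, -11. Mean = -5.
Observing N=-3 restricts to units where N's equation naturally yields -3: J ∈ {0, -2, -1}. In that subpopulation G = -1, 3, 1, mean 1.
Difference = -5 − 1 = -6.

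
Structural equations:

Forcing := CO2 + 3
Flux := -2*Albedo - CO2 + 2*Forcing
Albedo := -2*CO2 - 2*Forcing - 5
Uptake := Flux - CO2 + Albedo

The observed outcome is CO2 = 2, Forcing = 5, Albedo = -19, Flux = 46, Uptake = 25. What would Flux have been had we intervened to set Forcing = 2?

28

Under do(Forcing=2), the mechanism Forcing := CO2 + 3 is discarded; Forcing is fixed at 2.
Albedo = -2*CO2 - 2*Forcing - 5  [with CO2=2, Forcing=2]  = -13
Flux = -2*Albedo - CO2 + 2*Forcing  [with Albedo=-13, CO2=2, Forcing=2]  = 28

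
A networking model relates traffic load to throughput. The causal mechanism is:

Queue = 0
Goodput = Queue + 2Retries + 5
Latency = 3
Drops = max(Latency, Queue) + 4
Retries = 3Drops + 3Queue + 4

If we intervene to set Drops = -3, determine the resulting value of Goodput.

-5

do(Drops=-3) replaces the equation Drops = max(Latency, Queue) + 4 with the constant Drops = -3.
Retries = 3Drops + 3Queue + 4  [with Drops=-3, Queue=0]  = -5
Goodput = Queue + 2Retries + 5  [with Queue=0, Retries=-5]  = -5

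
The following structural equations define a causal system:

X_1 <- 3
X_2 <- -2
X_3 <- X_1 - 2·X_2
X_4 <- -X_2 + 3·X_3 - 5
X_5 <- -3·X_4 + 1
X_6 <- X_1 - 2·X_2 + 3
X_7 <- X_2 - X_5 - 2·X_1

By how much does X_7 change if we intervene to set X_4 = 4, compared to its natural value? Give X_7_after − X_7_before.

The intervention breaks the incoming arrows to X_4: X_4 <- -X_2 + 3·X_3 - 5 no longer applies, and X_4 = 4.
X_5 = -3·X_4 + 1  [with X_4=4]  = -11
X_7 = X_2 - X_5 - 2·X_1  [with X_2=-2, X_5=-11, X_1=3]  = 3
Without intervention: X_3 = X_1 - 2·X_2  [with X_1=3, X_2=-2]  = 7; X_4 = -X_2 + 3·X_3 - 5  [with X_2=-2, X_3=7]  = 18; X_5 = -3·X_4 + 1  [with X_4=18]  = -53; X_7 = X_2 - X_5 - 2·X_1  [with X_2=-2, X_5=-53, X_1=3]  = 45.
Change = 3 − 45 = -42.

-42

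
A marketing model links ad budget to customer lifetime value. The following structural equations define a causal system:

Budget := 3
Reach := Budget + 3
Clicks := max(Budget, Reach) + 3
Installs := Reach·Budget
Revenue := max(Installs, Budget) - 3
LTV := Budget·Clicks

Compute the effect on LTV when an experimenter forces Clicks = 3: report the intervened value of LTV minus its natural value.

The intervention breaks the incoming arrows to Clicks: Clicks := max(Budget, Reach) + 3 no longer applies, and Clicks = 3.
LTV = Budget·Clicks  [with Budget=3, Clicks=3]  = 9
Without intervention: Reach = Budget + 3  [with Budget=3]  = 6; Clicks = max(Budget, Reach) + 3  [with Budget=3, Reach=6]  = 9; LTV = Budget·Clicks  [with Budget=3, Clicks=9]  = 27.
Change = 9 − 27 = -18.

-18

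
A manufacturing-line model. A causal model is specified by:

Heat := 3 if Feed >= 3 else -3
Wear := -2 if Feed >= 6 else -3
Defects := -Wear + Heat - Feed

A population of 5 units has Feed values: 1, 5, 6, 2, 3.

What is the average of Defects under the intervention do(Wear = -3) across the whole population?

0.2

Every unit gets Wear=-3 under the intervention. Defects values become -1, 1, 0, -2, 3; E[Defects|do(Wear=-3)] = 0.2.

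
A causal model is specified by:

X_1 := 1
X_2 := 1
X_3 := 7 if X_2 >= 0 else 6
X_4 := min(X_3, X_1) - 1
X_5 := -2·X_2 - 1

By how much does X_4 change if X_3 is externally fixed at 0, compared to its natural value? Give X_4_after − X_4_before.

-1

The intervention breaks the incoming arrows to X_3: X_3 := 7 if X_2 >= 0 else 6 no longer applies, and X_3 = 0.
X_4 = min(X_3, X_1) - 1  [with X_3=0, X_1=1]  = -1
Without intervention: X_3 = 7 if X_2 >= 0 else 6  [with X_2=1]  = 7; X_4 = min(X_3, X_1) - 1  [with X_3=7, X_1=1]  = 0.
Change = -1 − 0 = -1.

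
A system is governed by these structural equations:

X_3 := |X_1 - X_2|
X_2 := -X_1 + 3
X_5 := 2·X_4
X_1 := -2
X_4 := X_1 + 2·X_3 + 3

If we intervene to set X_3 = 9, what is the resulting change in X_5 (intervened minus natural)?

do(X_3=9) replaces the equation X_3 := |X_1 - X_2| with the constant X_3 = 9.
X_4 = X_1 + 2·X_3 + 3  [with X_1=-2, X_3=9]  = 19
X_5 = 2·X_4  [with X_4=19]  = 38
Without intervention: X_2 = -X_1 + 3  [with X_1=-2]  = 5; X_3 = |X_1 - X_2|  [with X_1=-2, X_2=5]  = 7; X_4 = X_1 + 2·X_3 + 3  [with X_1=-2, X_3=7]  = 15; X_5 = 2·X_4  [with X_4=15]  = 30.
Change = 38 − 30 = 8.

8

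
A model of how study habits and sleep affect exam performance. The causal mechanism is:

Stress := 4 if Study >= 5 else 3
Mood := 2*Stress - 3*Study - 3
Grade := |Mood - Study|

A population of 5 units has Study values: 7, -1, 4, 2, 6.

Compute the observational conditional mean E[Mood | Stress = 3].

Conditioning on Stress=3 selects the 3 unit(s) with Study ∈ {-1, 4, 2}. Their Mood values: 6, -9, -3. Mean = -2.

-2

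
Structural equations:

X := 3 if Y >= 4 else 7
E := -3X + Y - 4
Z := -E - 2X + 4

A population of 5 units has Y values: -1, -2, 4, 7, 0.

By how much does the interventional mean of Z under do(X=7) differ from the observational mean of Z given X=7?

-2.6

The intervention sets X=7 in all 5 units regardless of Y. Recomputing Z per unit gives 16, 17, 11, 8, 15; average 13.4.
E[Z|X=7] averages over only the 3 units with X=7 (Y = -1, -2, 0): Z = 16, 17, 15, mean 16.
Difference = 13.4 − 16 = -2.6.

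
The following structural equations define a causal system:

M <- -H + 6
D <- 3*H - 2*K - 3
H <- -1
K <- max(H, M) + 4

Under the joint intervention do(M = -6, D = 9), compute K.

The joint intervention fixes M = -6, D = 9, removing each variable's own equation.
K = max(H, M) + 4  [with H=-1, M=-6]  = 3

3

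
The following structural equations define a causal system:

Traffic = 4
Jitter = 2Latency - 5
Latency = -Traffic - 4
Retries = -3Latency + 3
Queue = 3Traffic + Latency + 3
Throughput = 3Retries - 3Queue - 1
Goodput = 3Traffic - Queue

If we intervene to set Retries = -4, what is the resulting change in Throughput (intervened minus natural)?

-93

Under do(Retries=-4), the mechanism Retries = -3Latency + 3 is discarded; Retries is fixed at -4.
Latency = -Traffic - 4  [with Traffic=4]  = -8
Queue = 3Traffic + Latency + 3  [with Traffic=4, Latency=-8]  = 7
Throughput = 3Retries - 3Queue - 1  [with Retries=-4, Queue=7]  = -34
Without intervention: Latency = -Traffic - 4  [with Traffic=4]  = -8; Queue = 3Traffic + Latency + 3  [with Traffic=4, Latency=-8]  = 7; Retries = -3Latency + 3  [with Latency=-8]  = 27; Throughput = 3Retries - 3Queue - 1  [with Retries=27, Queue=7]  = 59.
Change = -34 − 59 = -93.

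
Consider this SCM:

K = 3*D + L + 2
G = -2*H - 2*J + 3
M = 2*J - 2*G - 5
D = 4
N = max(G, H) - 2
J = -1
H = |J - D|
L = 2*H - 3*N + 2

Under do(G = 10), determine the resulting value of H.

Under do(G=10), the mechanism G = -2*H - 2*J + 3 is discarded; G is fixed at 10.
Since H is not a descendant of the intervened variable, it is unaffected.
H = |J - D|  [with J=-1, D=4]  = 5

5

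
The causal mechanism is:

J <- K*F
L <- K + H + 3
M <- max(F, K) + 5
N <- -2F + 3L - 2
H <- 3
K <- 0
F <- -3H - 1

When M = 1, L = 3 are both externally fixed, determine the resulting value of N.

27

Setting M = 1, L = 3 by intervention discards those variables' equations.
F = -3H - 1  [with H=3]  = -10
N = -2F + 3L - 2  [with F=-10, L=3]  = 27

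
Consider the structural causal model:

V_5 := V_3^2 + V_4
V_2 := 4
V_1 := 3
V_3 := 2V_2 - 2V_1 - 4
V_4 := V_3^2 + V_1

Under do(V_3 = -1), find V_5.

5

do(V_3=-1) replaces the equation V_3 := 2V_2 - 2V_1 - 4 with the constant V_3 = -1.
V_4 = V_3^2 + V_1  [with V_3=-1, V_1=3]  = 4
V_5 = V_3^2 + V_4  [with V_3=-1, V_4=4]  = 5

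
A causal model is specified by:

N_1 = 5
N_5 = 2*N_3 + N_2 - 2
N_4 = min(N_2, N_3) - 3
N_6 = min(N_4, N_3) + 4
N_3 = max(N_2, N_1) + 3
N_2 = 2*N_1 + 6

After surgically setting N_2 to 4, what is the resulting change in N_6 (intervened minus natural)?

-12

Under do(N_2=4), the mechanism N_2 = 2*N_1 + 6 is discarded; N_2 is fixed at 4.
N_3 = max(N_2, N_1) + 3  [with N_2=4, N_1=5]  = 8
N_4 = min(N_2, N_3) - 3  [with N_2=4, N_3=8]  = 1
N_6 = min(N_4, N_3) + 4  [with N_4=1, N_3=8]  = 5
Without intervention: N_2 = 2*N_1 + 6  [with N_1=5]  = 16; N_3 = max(N_2, N_1) + 3  [with N_2=16, N_1=5]  = 19; N_4 = min(N_2, N_3) - 3  [with N_2=16, N_3=19]  = 13; N_6 = min(N_4, N_3) + 4  [with N_4=13, N_3=19]  = 17.
Change = 5 − 17 = -12.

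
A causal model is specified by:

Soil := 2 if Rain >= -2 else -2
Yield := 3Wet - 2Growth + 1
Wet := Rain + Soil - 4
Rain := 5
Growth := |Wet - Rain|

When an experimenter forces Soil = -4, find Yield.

-24

do(Soil=-4) replaces the equation Soil := 2 if Rain >= -2 else -2 with the constant Soil = -4.
Wet = Rain + Soil - 4  [with Rain=5, Soil=-4]  = -3
Growth = |Wet - Rain|  [with Wet=-3, Rain=5]  = 8
Yield = 3Wet - 2Growth + 1  [with Wet=-3, Growth=8]  = -24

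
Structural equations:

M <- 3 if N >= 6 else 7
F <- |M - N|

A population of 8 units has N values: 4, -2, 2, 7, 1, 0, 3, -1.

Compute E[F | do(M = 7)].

The intervention sets M=7 in all 8 units regardless of N. Recomputing F per unit gives 3, 9, 5, 0, 6, 7, 4, 8; average 5.25.

5.25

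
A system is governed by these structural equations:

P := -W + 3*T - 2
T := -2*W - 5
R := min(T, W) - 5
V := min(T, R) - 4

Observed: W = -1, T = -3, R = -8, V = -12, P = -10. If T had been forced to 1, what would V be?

Under do(T=1), the mechanism T := -2*W - 5 is discarded; T is fixed at 1.
R = min(T, W) - 5  [with T=1, W=-1]  = -6
V = min(T, R) - 4  [with T=1, R=-6]  = -10

-10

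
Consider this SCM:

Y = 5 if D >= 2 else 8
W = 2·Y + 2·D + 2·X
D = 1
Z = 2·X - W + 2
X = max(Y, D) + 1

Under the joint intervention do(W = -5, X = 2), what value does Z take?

The joint intervention fixes W = -5, X = 2, removing each variable's own equation.
Z = 2·X - W + 2  [with X=2, W=-5]  = 11

11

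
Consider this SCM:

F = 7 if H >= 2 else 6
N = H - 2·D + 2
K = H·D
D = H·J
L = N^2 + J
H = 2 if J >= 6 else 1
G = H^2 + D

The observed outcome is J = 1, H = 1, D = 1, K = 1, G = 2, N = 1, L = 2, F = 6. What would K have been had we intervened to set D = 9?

9

The intervention breaks the incoming arrows to D: D = H·J no longer applies, and D = 9.
H = 2 if J >= 6 else 1  [with J=1]  = 1
K = H·D  [with H=1, D=9]  = 9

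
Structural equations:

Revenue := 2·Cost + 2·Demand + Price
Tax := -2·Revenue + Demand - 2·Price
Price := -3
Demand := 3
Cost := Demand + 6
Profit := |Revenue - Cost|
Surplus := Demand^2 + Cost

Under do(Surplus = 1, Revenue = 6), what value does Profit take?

3

Setting Surplus = 1, Revenue = 6 by intervention discards those variables' equations.
Cost = Demand + 6  [with Demand=3]  = 9
Profit = |Revenue - Cost|  [with Revenue=6, Cost=9]  = 3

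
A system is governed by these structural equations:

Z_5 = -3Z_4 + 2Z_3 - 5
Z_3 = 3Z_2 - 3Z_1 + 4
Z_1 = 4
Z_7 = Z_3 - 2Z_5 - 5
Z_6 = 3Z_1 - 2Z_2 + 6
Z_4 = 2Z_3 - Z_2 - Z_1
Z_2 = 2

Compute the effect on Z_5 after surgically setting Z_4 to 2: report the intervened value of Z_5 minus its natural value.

Intervening sets Z_4 = 2 and removes its equation (Z_4 = 2Z_3 - Z_2 - Z_1).
Z_3 = 3Z_2 - 3Z_1 + 4  [with Z_2=2, Z_1=4]  = -2
Z_5 = -3Z_4 + 2Z_3 - 5  [with Z_4=2, Z_3=-2]  = -15
Without intervention: Z_3 = 3Z_2 - 3Z_1 + 4  [with Z_2=2, Z_1=4]  = -2; Z_4 = 2Z_3 - Z_2 - Z_1  [with Z_3=-2, Z_2=2, Z_1=4]  = -10; Z_5 = -3Z_4 + 2Z_3 - 5  [with Z_4=-10, Z_3=-2]  = 21.
Change = -15 − 21 = -36.

-36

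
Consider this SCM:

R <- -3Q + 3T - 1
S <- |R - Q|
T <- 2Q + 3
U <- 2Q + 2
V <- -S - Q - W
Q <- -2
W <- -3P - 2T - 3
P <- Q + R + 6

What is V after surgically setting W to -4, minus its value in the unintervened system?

do(W=-4) replaces the equation W <- -3P - 2T - 3 with the constant W = -4.
T = 2Q + 3  [with Q=-2]  = -1
R = -3Q + 3T - 1  [with Q=-2, T=-1]  = 2
S = |R - Q|  [with R=2, Q=-2]  = 4
V = -S - Q - W  [with S=4, Q=-2, W=-4]  = 2
Without intervention: T = 2Q + 3  [with Q=-2]  = -1; R = -3Q + 3T - 1  [with Q=-2, T=-1]  = 2; P = Q + R + 6  [with Q=-2, R=2]  = 6; S = |R - Q|  [with R=2, Q=-2]  = 4; W = -3P - 2T - 3  [with P=6, T=-1]  = -19; V = -S - Q - W  [with S=4, Q=-2, W=-19]  = 17.
Change = 2 − 17 = -15.

-15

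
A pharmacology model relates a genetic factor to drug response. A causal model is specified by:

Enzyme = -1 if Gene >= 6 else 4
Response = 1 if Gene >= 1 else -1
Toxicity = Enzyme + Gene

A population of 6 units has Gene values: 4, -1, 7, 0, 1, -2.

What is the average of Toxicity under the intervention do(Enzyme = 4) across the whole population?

Every unit gets Enzyme=4 under the intervention. Toxicity values become 8, 3, 11, 4, 5, 2; E[Toxicity|do(Enzyme=4)] = 5.5.

5.5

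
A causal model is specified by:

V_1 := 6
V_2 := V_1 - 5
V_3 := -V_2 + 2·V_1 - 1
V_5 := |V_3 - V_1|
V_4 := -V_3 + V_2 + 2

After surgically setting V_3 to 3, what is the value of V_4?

0

The intervention breaks the incoming arrows to V_3: V_3 := -V_2 + 2·V_1 - 1 no longer applies, and V_3 = 3.
V_2 = V_1 - 5  [with V_1=6]  = 1
V_4 = -V_3 + V_2 + 2  [with V_3=3, V_2=1]  = 0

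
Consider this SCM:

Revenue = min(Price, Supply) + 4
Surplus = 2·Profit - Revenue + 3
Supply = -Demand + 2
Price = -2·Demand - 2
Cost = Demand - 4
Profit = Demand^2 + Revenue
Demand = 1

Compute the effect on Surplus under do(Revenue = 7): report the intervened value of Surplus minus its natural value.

Under do(Revenue=7), the mechanism Revenue = min(Price, Supply) + 4 is discarded; Revenue is fixed at 7.
Profit = Demand^2 + Revenue  [with Demand=1, Revenue=7]  = 8
Surplus = 2·Profit - Revenue + 3  [with Profit=8, Revenue=7]  = 12
Without intervention: Price = -2·Demand - 2  [with Demand=1]  = -4; Supply = -Demand + 2  [with Demand=1]  = 1; Revenue = min(Price, Supply) + 4  [with Price=-4, Supply=1]  = 0; Profit = Demand^2 + Revenue  [with Demand=1, Revenue=0]  = 1; Surplus = 2·Profit - Revenue + 3  [with Profit=1, Revenue=0]  = 5.
Change = 12 − 5 = 7.

7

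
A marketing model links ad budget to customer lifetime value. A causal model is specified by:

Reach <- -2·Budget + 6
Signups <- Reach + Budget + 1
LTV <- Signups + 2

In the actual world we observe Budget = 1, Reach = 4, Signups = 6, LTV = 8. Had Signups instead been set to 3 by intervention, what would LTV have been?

The intervention breaks the incoming arrows to Signups: Signups <- Reach + Budget + 1 no longer applies, and Signups = 3.
LTV = Signups + 2  [with Signups=3]  = 5

5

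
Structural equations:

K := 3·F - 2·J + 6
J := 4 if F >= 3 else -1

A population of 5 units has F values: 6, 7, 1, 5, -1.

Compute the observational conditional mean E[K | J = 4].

16

Observing J=4 restricts to units where J's equation naturally yields 4: F ∈ {6, 7, 5}. In that subpopulation K = 16, 19, 13, mean 16.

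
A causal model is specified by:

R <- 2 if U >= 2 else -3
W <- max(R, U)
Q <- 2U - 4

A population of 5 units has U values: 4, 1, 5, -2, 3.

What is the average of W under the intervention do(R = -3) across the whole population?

Under do(R=-3), R's equation is replaced by R=-3 for every unit. Per-unit W: 4, 1, 5, -2, 3. Mean = 2.2.

2.2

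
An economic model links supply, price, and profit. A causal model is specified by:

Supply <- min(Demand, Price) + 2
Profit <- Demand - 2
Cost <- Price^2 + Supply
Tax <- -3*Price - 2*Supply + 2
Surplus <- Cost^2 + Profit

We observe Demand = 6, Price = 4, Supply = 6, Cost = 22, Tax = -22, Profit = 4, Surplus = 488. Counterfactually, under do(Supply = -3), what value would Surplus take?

173

The intervention breaks the incoming arrows to Supply: Supply <- min(Demand, Price) + 2 no longer applies, and Supply = -3.
Cost = Price^2 + Supply  [with Price=4, Supply=-3]  = 13
Profit = Demand - 2  [with Demand=6]  = 4
Surplus = Cost^2 + Profit  [with Cost=13, Profit=4]  = 173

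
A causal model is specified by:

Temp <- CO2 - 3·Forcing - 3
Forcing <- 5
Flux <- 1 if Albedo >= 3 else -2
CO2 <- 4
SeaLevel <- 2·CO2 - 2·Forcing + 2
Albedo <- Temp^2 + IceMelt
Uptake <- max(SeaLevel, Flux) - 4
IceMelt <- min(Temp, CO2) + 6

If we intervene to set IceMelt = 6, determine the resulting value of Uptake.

-3

do(IceMelt=6) replaces the equation IceMelt <- min(Temp, CO2) + 6 with the constant IceMelt = 6.
Temp = CO2 - 3·Forcing - 3  [with CO2=4, Forcing=5]  = -14
Albedo = Temp^2 + IceMelt  [with Temp=-14, IceMelt=6]  = 202
SeaLevel = 2·CO2 - 2·Forcing + 2  [with CO2=4, Forcing=5]  = 0
Flux = 1 if Albedo >= 3 else -2  [with Albedo=202]  = 1
Uptake = max(SeaLevel, Flux) - 4  [with SeaLevel=0, Flux=1]  = -3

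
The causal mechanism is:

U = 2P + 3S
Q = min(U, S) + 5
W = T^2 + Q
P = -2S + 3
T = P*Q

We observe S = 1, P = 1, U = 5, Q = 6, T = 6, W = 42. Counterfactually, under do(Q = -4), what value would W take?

12

Under do(Q=-4), the mechanism Q = min(U, S) + 5 is discarded; Q is fixed at -4.
P = -2S + 3  [with S=1]  = 1
T = P*Q  [with P=1, Q=-4]  = -4
W = T^2 + Q  [with T=-4, Q=-4]  = 12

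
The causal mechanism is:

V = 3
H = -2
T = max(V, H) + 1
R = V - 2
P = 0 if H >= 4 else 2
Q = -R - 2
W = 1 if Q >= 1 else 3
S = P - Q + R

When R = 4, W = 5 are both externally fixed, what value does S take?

12

Setting R = 4, W = 5 by intervention discards those variables' equations.
P = 0 if H >= 4 else 2  [with H=-2]  = 2
Q = -R - 2  [with R=4]  = -6
S = P - Q + R  [with P=2, Q=-6, R=4]  = 12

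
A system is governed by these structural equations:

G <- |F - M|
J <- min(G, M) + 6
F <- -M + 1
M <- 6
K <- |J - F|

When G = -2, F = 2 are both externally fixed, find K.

2

Setting G = -2, F = 2 by intervention discards those variables' equations.
J = min(G, M) + 6  [with G=-2, M=6]  = 4
K = |J - F|  [with J=4, F=2]  = 2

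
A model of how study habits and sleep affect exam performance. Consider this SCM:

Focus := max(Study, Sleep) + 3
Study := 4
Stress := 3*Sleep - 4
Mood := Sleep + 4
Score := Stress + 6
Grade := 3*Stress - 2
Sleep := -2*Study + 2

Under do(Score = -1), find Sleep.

-6

Under do(Score=-1), the mechanism Score := Stress + 6 is discarded; Score is fixed at -1.
No directed path runs from Score to Sleep, so Sleep keeps its natural value.
Sleep = -2*Study + 2  [with Study=4]  = -6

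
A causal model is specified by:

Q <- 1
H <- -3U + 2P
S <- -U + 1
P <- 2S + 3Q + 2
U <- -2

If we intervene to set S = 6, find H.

do(S=6) replaces the equation S <- -U + 1 with the constant S = 6.
P = 2S + 3Q + 2  [with S=6, Q=1]  = 17
H = -3U + 2P  [with U=-2, P=17]  = 40

40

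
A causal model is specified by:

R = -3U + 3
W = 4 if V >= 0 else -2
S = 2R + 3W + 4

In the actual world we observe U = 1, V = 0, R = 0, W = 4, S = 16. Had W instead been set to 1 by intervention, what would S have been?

Intervening sets W = 1 and removes its equation (W = 4 if V >= 0 else -2).
R = -3U + 3  [with U=1]  = 0
S = 2R + 3W + 4  [with R=0, W=1]  = 7

7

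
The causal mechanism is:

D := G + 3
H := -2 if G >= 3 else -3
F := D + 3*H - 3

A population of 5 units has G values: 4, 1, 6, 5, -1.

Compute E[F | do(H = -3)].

Under do(H=-3), H's equation is replaced by H=-3 for every unit. Per-unit F: -5, -8, -3, -4, -10. Mean = -6.

-6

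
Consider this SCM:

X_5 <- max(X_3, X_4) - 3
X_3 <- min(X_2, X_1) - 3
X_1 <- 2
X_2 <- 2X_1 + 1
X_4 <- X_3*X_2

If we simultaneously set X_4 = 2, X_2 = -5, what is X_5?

-1

The joint intervention fixes X_4 = 2, X_2 = -5, removing each variable's own equation.
X_3 = min(X_2, X_1) - 3  [with X_2=-5, X_1=2]  = -8
X_5 = max(X_3, X_4) - 3  [with X_3=-8, X_4=2]  = -1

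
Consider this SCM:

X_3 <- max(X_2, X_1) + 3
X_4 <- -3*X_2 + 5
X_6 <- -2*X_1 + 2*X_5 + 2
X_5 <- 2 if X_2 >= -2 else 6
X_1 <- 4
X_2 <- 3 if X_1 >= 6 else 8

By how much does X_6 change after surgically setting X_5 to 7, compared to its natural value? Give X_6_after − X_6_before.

The intervention breaks the incoming arrows to X_5: X_5 <- 2 if X_2 >= -2 else 6 no longer applies, and X_5 = 7.
X_6 = -2*X_1 + 2*X_5 + 2  [with X_1=4, X_5=7]  = 8
Without intervention: X_2 = 3 if X_1 >= 6 else 8  [with X_1=4]  = 8; X_5 = 2 if X_2 >= -2 else 6  [with X_2=8]  = 2; X_6 = -2*X_1 + 2*X_5 + 2  [with X_1=4, X_5=2]  = -2.
Change = 8 − (-2) = 10.

10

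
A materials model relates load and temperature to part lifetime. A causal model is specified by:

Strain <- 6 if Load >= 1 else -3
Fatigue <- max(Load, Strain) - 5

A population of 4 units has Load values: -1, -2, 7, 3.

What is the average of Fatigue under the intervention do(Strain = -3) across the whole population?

Under do(Strain=-3), Strain's equation is replaced by Strain=-3 for every unit. Per-unit Fatigue: -6, -7, 2, -2. Mean = -3.25.

-3.25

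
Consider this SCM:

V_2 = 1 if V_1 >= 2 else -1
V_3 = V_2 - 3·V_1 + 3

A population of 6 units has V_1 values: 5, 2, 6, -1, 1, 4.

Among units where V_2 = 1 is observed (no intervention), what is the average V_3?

-8.75

E[V_3|V_2=1] averages over only the 4 units with V_2=1 (V_1 = 5, 2, 6, 4): V_3 = -11, -2, -14, -8, mean -8.75.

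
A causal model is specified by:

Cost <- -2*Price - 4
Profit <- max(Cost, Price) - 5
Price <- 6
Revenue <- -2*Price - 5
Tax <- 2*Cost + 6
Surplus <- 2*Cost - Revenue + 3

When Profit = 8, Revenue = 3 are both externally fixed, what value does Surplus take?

The joint intervention fixes Profit = 8, Revenue = 3, removing each variable's own equation.
Cost = -2*Price - 4  [with Price=6]  = -16
Surplus = 2*Cost - Revenue + 3  [with Cost=-16, Revenue=3]  = -32

-32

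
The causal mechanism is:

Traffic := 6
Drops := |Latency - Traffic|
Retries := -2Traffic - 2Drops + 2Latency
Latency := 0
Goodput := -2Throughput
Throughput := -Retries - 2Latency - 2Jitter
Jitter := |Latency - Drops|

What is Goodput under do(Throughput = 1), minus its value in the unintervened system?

Intervening sets Throughput = 1 and removes its equation (Throughput := -Retries - 2Latency - 2Jitter).
Goodput = -2Throughput  [with Throughput=1]  = -2
Without intervention: Drops = |Latency - Traffic|  [with Latency=0, Traffic=6]  = 6; Retries = -2Traffic - 2Drops + 2Latency  [with Traffic=6, Drops=6, Latency=0]  = -24; Jitter = |Latency - Drops|  [with Latency=0, Drops=6]  = 6; Throughput = -Retries - 2Latency - 2Jitter  [with Retries=-24, Latency=0, Jitter=6]  = 12; Goodput = -2Throughput  [with Throughput=12]  = -24.
Change = -2 − (-24) = 22.

22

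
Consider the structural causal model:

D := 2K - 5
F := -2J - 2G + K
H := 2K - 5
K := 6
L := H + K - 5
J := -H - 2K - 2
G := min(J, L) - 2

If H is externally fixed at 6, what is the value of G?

do(H=6) replaces the equation H := 2K - 5 with the constant H = 6.
J = -H - 2K - 2  [with H=6, K=6]  = -20
L = H + K - 5  [with H=6, K=6]  = 7
G = min(J, L) - 2  [with J=-20, L=7]  = -22

-22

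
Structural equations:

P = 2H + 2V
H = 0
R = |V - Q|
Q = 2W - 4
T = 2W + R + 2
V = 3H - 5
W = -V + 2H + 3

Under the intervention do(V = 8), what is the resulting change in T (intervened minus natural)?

Under do(V=8), the mechanism V = 3H - 5 is discarded; V is fixed at 8.
W = -V + 2H + 3  [with V=8, H=0]  = -5
Q = 2W - 4  [with W=-5]  = -14
R = |V - Q|  [with V=8, Q=-14]  = 22
T = 2W + R + 2  [with W=-5, R=22]  = 14
Without intervention: V = 3H - 5  [with H=0]  = -5; W = -V + 2H + 3  [with V=-5, H=0]  = 8; Q = 2W - 4  [with W=8]  = 12; R = |V - Q|  [with V=-5, Q=12]  = 17; T = 2W + R + 2  [with W=8, R=17]  = 35.
Change = 14 − 35 = -21.

-21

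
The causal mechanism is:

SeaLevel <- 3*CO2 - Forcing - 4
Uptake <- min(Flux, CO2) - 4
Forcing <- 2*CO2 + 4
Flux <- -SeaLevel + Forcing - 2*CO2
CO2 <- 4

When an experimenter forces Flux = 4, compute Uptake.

0

Intervening sets Flux = 4 and removes its equation (Flux <- -SeaLevel + Forcing - 2*CO2).
Uptake = min(Flux, CO2) - 4  [with Flux=4, CO2=4]  = 0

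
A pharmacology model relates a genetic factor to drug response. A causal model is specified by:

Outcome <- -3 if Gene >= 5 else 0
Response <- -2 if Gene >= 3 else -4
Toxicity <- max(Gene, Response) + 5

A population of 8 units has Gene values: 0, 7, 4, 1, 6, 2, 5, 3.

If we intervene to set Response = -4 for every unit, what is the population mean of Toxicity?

The intervention sets Response=-4 in all 8 units regardless of Gene. Recomputing Toxicity per unit gives 5, 12, 9, 6, 11, 7, 10, 8; average 8.5.

8.5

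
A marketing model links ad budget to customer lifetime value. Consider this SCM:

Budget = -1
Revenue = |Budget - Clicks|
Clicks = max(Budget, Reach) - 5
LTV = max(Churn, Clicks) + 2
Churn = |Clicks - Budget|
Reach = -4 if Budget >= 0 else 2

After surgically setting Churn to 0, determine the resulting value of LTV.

Under do(Churn=0), the mechanism Churn = |Clicks - Budget| is discarded; Churn is fixed at 0.
Reach = -4 if Budget >= 0 else 2  [with Budget=-1]  = 2
Clicks = max(Budget, Reach) - 5  [with Budget=-1, Reach=2]  = -3
LTV = max(Churn, Clicks) + 2  [with Churn=0, Clicks=-3]  = 2

2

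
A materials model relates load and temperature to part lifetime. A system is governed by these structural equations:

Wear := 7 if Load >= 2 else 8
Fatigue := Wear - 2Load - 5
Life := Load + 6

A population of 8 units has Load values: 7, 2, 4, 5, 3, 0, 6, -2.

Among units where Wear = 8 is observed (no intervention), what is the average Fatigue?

5

E[Fatigue|Wear=8] averages over only the 2 units with Wear=8 (Load = 0, -2): Fatigue = 3, 7, mean 5.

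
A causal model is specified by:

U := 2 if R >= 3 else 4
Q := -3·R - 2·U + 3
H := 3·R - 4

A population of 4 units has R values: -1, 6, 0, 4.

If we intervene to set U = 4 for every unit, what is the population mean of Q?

Under do(U=4), U's equation is replaced by U=4 for every unit. Per-unit Q: -2, -23, -5, -17. Mean = -11.75.

-11.75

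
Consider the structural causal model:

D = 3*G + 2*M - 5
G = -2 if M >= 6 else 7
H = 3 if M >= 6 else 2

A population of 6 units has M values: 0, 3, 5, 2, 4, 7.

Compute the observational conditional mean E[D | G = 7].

Conditioning on G=7 selects the 5 unit(s) with M ∈ {0, 3, 5, 2, 4}. Their D values: 16, 22, 26, 20, 24. Mean = 21.6.

21.6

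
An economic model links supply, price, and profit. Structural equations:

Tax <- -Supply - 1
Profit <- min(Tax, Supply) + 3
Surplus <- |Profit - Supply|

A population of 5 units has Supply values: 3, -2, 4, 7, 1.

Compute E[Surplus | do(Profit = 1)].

Under do(Profit=1), Profit's equation is replaced by Profit=1 for every unit. Per-unit Surplus: 2, 3, 3, 6, 0. Mean = 2.8.

2.8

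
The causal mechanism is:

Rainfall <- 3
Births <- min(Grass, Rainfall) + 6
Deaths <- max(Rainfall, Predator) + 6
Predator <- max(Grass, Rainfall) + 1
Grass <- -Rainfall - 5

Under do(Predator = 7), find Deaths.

13

do(Predator=7) replaces the equation Predator <- max(Grass, Rainfall) + 1 with the constant Predator = 7.
Deaths = max(Rainfall, Predator) + 6  [with Rainfall=3, Predator=7]  = 13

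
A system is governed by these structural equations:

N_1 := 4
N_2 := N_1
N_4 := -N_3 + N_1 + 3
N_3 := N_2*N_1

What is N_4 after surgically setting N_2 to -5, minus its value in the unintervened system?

36

Under do(N_2=-5), the mechanism N_2 := N_1 is discarded; N_2 is fixed at -5.
N_3 = N_2*N_1  [with N_2=-5, N_1=4]  = -20
N_4 = -N_3 + N_1 + 3  [with N_3=-20, N_1=4]  = 27
Without intervention: N_2 = N_1  [with N_1=4]  = 4; N_3 = N_2*N_1  [with N_2=4, N_1=4]  = 16; N_4 = -N_3 + N_1 + 3  [with N_3=16, N_1=4]  = -9.
Change = 27 − (-9) = 36.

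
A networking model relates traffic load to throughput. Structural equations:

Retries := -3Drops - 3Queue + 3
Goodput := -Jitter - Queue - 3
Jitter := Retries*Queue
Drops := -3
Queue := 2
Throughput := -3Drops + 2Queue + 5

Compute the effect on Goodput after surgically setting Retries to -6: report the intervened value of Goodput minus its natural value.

24

The intervention breaks the incoming arrows to Retries: Retries := -3Drops - 3Queue + 3 no longer applies, and Retries = -6.
Jitter = Retries*Queue  [with Retries=-6, Queue=2]  = -12
Goodput = -Jitter - Queue - 3  [with Jitter=-12, Queue=2]  = 7
Without intervention: Retries = -3Drops - 3Queue + 3  [with Drops=-3, Queue=2]  = 6; Jitter = Retries*Queue  [with Retries=6, Queue=2]  = 12; Goodput = -Jitter - Queue - 3  [with Jitter=12, Queue=2]  = -17.
Change = 7 − (-17) = 24.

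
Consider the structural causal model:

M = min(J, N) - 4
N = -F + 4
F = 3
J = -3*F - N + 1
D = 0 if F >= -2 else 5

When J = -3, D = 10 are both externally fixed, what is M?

-7

Setting J = -3, D = 10 by intervention discards those variables' equations.
N = -F + 4  [with F=3]  = 1
M = min(J, N) - 4  [with J=-3, N=1]  = -7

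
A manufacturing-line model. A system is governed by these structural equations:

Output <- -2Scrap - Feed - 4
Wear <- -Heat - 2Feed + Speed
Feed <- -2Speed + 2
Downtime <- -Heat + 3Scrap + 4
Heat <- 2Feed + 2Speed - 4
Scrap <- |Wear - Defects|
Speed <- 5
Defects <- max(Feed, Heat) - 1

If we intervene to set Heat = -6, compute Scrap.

34

The intervention breaks the incoming arrows to Heat: Heat <- 2Feed + 2Speed - 4 no longer applies, and Heat = -6.
Feed = -2Speed + 2  [with Speed=5]  = -8
Wear = -Heat - 2Feed + Speed  [with Heat=-6, Feed=-8, Speed=5]  = 27
Defects = max(Feed, Heat) - 1  [with Feed=-8, Heat=-6]  = -7
Scrap = |Wear - Defects|  [with Wear=27, Defects=-7]  = 34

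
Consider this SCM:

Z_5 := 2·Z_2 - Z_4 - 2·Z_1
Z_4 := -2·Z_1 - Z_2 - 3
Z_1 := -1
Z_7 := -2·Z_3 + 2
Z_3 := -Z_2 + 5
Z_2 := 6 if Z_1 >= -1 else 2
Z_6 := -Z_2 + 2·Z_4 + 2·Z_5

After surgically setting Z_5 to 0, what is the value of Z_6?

The intervention breaks the incoming arrows to Z_5: Z_5 := 2·Z_2 - Z_4 - 2·Z_1 no longer applies, and Z_5 = 0.
Z_2 = 6 if Z_1 >= -1 else 2  [with Z_1=-1]  = 6
Z_4 = -2·Z_1 - Z_2 - 3  [with Z_1=-1, Z_2=6]  = -7
Z_6 = -Z_2 + 2·Z_4 + 2·Z_5  [with Z_2=6, Z_4=-7, Z_5=0]  = -20

-20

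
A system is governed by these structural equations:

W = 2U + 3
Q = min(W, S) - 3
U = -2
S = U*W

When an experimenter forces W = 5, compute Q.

Under do(W=5), the mechanism W = 2U + 3 is discarded; W is fixed at 5.
S = U*W  [with U=-2, W=5]  = -10
Q = min(W, S) - 3  [with W=5, S=-10]  = -13

-13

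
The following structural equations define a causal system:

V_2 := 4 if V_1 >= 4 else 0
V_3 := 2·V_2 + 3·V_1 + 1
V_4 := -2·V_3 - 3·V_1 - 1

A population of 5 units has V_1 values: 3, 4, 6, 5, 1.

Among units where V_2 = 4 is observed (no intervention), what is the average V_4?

-64

Observing V_2=4 restricts to units where V_2's equation naturally yields 4: V_1 ∈ {4, 6, 5}. In that subpopulation V_4 = -55, -73, -64, mean -64.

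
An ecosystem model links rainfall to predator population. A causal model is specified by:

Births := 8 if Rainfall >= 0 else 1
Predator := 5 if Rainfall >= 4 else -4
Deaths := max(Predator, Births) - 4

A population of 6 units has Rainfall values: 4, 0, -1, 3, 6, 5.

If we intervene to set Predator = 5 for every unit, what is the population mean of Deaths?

Under do(Predator=5), Predator's equation is replaced by Predator=5 for every unit. Per-unit Deaths: 4, 4, 1, 4, 4, 4. Mean = 3.5.

3.5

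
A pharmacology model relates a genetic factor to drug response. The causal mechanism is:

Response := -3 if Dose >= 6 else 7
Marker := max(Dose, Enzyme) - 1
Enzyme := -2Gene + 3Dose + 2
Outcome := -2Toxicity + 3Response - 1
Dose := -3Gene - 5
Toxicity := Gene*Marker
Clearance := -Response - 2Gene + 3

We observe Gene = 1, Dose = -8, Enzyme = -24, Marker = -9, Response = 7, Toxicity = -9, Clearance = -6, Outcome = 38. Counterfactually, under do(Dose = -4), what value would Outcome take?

do(Dose=-4) replaces the equation Dose := -3Gene - 5 with the constant Dose = -4.
Enzyme = -2Gene + 3Dose + 2  [with Gene=1, Dose=-4]  = -12
Marker = max(Dose, Enzyme) - 1  [with Dose=-4, Enzyme=-12]  = -5
Response = -3 if Dose >= 6 else 7  [with Dose=-4]  = 7
Toxicity = Gene*Marker  [with Gene=1, Marker=-5]  = -5
Outcome = -2Toxicity + 3Response - 1  [with Toxicity=-5, Response=7]  = 30

30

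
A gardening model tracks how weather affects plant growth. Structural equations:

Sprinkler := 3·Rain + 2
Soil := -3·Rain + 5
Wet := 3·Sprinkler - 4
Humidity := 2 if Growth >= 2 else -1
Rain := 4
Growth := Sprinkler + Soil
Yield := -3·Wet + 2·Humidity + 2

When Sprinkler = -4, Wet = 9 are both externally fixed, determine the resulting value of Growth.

Setting Sprinkler = -4, Wet = 9 by intervention discards those variables' equations.
Soil = -3·Rain + 5  [with Rain=4]  = -7
Growth = Sprinkler + Soil  [with Sprinkler=-4, Soil=-7]  = -11

-11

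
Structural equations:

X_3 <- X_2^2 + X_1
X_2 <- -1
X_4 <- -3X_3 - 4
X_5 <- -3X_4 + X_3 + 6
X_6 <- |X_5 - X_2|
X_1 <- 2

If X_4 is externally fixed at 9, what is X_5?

-18

Intervening sets X_4 = 9 and removes its equation (X_4 <- -3X_3 - 4).
X_3 = X_2^2 + X_1  [with X_2=-1, X_1=2]  = 3
X_5 = -3X_4 + X_3 + 6  [with X_4=9, X_3=3]  = -18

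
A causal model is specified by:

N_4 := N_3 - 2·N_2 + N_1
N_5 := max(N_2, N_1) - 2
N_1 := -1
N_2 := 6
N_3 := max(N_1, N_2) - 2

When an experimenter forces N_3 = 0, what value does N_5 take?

4

do(N_3=0) replaces the equation N_3 := max(N_1, N_2) - 2 with the constant N_3 = 0.
N_5 is not downstream of the intervention, so its value is determined by the original equations.
N_5 = max(N_2, N_1) - 2  [with N_2=6, N_1=-1]  = 4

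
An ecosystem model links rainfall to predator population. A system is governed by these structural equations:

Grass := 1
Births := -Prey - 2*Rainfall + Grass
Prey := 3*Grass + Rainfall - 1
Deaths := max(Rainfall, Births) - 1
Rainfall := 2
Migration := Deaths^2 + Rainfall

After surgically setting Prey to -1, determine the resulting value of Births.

The intervention breaks the incoming arrows to Prey: Prey := 3*Grass + Rainfall - 1 no longer applies, and Prey = -1.
Births = -Prey - 2*Rainfall + Grass  [with Prey=-1, Rainfall=2, Grass=1]  = -2

-2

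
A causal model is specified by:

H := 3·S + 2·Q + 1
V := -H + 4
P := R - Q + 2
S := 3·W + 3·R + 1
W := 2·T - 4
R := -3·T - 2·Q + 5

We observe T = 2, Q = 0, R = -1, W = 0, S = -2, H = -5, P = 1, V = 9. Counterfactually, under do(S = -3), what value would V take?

do(S=-3) replaces the equation S := 3·W + 3·R + 1 with the constant S = -3.
H = 3·S + 2·Q + 1  [with S=-3, Q=0]  = -8
V = -H + 4  [with H=-8]  = 12

12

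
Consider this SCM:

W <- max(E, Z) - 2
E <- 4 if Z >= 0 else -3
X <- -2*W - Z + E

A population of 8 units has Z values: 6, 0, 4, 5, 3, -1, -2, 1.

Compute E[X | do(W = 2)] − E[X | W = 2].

-1.75

Every unit gets W=2 under the intervention. X values become -6, 0, -4, -5, -3, -6, -5, -1; E[X|do(W=2)] = -3.75.
E[X|W=2] averages over only the 4 units with W=2 (Z = 0, 4, 3, 1): X = 0, -4, -3, -1, mean -2.
Difference = -3.75 − (-2) = -1.75.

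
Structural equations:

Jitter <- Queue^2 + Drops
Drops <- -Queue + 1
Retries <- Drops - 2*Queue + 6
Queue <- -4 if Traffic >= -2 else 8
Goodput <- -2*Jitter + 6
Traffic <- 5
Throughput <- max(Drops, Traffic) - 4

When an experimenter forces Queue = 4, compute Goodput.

Under do(Queue=4), the mechanism Queue <- -4 if Traffic >= -2 else 8 is discarded; Queue is fixed at 4.
Drops = -Queue + 1  [with Queue=4]  = -3
Jitter = Queue^2 + Drops  [with Queue=4, Drops=-3]  = 13
Goodput = -2*Jitter + 6  [with Jitter=13]  = -20

-20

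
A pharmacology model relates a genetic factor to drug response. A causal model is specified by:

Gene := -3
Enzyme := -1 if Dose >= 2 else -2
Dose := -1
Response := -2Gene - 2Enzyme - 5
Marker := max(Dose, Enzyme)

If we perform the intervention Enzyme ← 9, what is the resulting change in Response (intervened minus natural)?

-22

do(Enzyme=9) replaces the equation Enzyme := -1 if Dose >= 2 else -2 with the constant Enzyme = 9.
Response = -2Gene - 2Enzyme - 5  [with Gene=-3, Enzyme=9]  = -17
Without intervention: Enzyme = -1 if Dose >= 2 else -2  [with Dose=-1]  = -2; Response = -2Gene - 2Enzyme - 5  [with Gene=-3, Enzyme=-2]  = 5.
Change = -17 − 5 = -22.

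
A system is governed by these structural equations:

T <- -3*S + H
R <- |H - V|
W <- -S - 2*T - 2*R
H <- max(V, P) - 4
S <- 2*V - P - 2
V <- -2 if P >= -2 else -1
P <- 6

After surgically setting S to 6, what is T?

do(S=6) replaces the equation S <- 2*V - P - 2 with the constant S = 6.
V = -2 if P >= -2 else -1  [with P=6]  = -2
H = max(V, P) - 4  [with V=-2, P=6]  = 2
T = -3*S + H  [with S=6, H=2]  = -16

-16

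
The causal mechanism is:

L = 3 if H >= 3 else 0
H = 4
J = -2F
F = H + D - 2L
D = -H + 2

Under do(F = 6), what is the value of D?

-2

The intervention breaks the incoming arrows to F: F = H + D - 2L no longer applies, and F = 6.
Since D is not a descendant of the intervened variable, it is unaffected.
D = -H + 2  [with H=4]  = -2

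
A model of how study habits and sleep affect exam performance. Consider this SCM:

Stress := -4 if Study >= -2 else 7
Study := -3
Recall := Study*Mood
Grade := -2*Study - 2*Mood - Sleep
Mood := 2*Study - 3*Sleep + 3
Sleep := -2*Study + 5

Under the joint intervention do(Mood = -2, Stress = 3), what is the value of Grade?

The joint intervention fixes Mood = -2, Stress = 3, removing each variable's own equation.
Sleep = -2*Study + 5  [with Study=-3]  = 11
Grade = -2*Study - 2*Mood - Sleep  [with Study=-3, Mood=-2, Sleep=11]  = -1

-1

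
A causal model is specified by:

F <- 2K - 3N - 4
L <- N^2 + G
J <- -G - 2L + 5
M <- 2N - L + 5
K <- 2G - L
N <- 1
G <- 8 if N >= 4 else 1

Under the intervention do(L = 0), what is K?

The intervention breaks the incoming arrows to L: L <- N^2 + G no longer applies, and L = 0.
G = 8 if N >= 4 else 1  [with N=1]  = 1
K = 2G - L  [with G=1, L=0]  = 2

2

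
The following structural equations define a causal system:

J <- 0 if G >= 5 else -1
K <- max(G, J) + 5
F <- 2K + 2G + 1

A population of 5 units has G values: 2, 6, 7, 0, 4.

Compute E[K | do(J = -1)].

Under do(J=-1), J's equation is replaced by J=-1 for every unit. Per-unit K: 7, 11, 12, 5, 9. Mean = 8.8.

8.8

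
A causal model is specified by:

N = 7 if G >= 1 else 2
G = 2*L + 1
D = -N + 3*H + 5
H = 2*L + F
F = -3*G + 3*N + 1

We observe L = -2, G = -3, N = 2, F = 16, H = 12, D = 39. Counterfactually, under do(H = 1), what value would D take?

The intervention breaks the incoming arrows to H: H = 2*L + F no longer applies, and H = 1.
G = 2*L + 1  [with L=-2]  = -3
N = 7 if G >= 1 else 2  [with G=-3]  = 2
D = -N + 3*H + 5  [with N=2, H=1]  = 6

6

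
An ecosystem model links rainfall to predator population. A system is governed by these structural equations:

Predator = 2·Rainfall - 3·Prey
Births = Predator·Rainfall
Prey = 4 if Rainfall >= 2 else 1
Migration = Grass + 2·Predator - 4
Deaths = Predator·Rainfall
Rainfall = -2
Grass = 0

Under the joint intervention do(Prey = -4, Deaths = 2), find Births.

-16

The joint intervention fixes Prey = -4, Deaths = 2, removing each variable's own equation.
Predator = 2·Rainfall - 3·Prey  [with Rainfall=-2, Prey=-4]  = 8
Births = Predator·Rainfall  [with Predator=8, Rainfall=-2]  = -16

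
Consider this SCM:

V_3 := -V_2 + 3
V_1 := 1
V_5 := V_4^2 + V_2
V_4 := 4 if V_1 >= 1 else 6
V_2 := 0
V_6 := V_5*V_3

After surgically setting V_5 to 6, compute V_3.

do(V_5=6) replaces the equation V_5 := V_4^2 + V_2 with the constant V_5 = 6.
V_3 is not downstream of the intervention, so its value is determined by the original equations.
V_3 = -V_2 + 3  [with V_2=0]  = 3

3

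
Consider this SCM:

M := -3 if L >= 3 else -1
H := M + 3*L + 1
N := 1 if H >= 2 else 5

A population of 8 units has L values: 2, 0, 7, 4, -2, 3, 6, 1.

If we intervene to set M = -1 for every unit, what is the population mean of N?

Every unit gets M=-1 under the intervention. N values become 1, 5, 1, 1, 5, 1, 1, 1; E[N|do(M=-1)] = 2.

2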